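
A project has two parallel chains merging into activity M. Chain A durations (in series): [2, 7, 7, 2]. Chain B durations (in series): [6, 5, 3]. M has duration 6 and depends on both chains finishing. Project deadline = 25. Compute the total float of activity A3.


Forward pass: ES(A3) = sum of predecessors on chain A = 9
EF = ES + duration = 9 + 7 = 16
Backward pass: LF(M) = deadline = 25; LS(M) = 25 - 6 = 19
LF(A3) = LS(M) - sum(successors on chain A) = 19 - 2 = 17
LS = LF - duration = 17 - 7 = 10
Total float = LS - ES = 10 - 9 = 1

1


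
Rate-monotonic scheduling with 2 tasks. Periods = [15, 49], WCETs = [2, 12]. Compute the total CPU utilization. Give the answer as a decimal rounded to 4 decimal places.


Compute individual utilizations (exact fractions):
  Task 1: C/T = 2/15 (approx. 0.1333)
  Task 2: C/T = 12/49 (approx. 0.2449)
Total utilization U = 2/15 + 12/49 = 278/735
Rounded to 4 decimal places: U = 0.3782
RM (Liu & Layland) bound for 2 tasks = 0.828427; compare with U = 278/735 (approx. 0.378231)
U <= bound, so schedulable by RM sufficient condition.

0.3782


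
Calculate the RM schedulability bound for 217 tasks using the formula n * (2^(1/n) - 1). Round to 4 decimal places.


Compute 2^(1/217) = 1.0031993336
Subtract 1: 1.0031993336 - 1 = 0.0031993336
Multiply by n: 217 * 0.0031993336 = 0.6942553912
Round to 4 dp: 0.6943

0.6943


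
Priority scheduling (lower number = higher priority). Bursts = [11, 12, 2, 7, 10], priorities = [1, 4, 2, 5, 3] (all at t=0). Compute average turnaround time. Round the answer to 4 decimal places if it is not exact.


Sort by priority (ascending = highest first):
Order: [(1, 11), (2, 2), (3, 10), (4, 12), (5, 7)]
Completion times:
  Priority 1, burst=11, C=11
  Priority 2, burst=2, C=13
  Priority 3, burst=10, C=23
  Priority 4, burst=12, C=35
  Priority 5, burst=7, C=42
Average turnaround = 124/5 = 24.8

24.8


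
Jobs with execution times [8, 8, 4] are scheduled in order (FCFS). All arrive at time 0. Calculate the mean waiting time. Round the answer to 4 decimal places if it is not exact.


FCFS order (as given): [8, 8, 4]
Waiting times:
  Job 1: wait = 0
  Job 2: wait = 8
  Job 3: wait = 16
Sum of waiting times = 24
Average waiting time = 24/3 = 8.0

8.0


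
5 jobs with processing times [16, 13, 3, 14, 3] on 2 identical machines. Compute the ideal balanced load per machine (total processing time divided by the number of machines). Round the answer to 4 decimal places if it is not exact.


Total processing time = 16 + 13 + 3 + 14 + 3 = 49
Number of machines = 2
Ideal balanced load = 49 / 2 = 24.5

24.5


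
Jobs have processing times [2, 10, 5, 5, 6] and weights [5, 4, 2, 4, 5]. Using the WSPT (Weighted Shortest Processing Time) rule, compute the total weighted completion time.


Compute p/w ratios and sort ascending (WSPT): [(2, 5), (6, 5), (5, 4), (10, 4), (5, 2)]
Compute weighted completion times:
  Job (p=2,w=5): C=2, w*C=5*2=10
  Job (p=6,w=5): C=8, w*C=5*8=40
  Job (p=5,w=4): C=13, w*C=4*13=52
  Job (p=10,w=4): C=23, w*C=4*23=92
  Job (p=5,w=2): C=28, w*C=2*28=56
Total weighted completion time = 250

250


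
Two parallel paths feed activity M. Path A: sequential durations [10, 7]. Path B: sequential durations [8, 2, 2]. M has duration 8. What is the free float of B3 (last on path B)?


ES(B3) = sum of predecessors on chain B = 10
EF(B3) = ES + duration = 10 + 2 = 12
Successor of B3 is M. ES(M) = max(sum(A), sum(B)) = max(17, 12) = 17
Free float = ES(successor) - EF(current) = 17 - 12 = 5

5


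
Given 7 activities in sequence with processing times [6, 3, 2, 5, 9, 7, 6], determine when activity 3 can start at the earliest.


Activity 3 starts after activities 1 through 2 complete.
Predecessor durations: [6, 3]
ES = 6 + 3 = 9

9


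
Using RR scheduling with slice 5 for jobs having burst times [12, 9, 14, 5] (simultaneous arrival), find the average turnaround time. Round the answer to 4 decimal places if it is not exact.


Time quantum = 5
Execution trace:
  J1 runs 5 units, time = 5
  J2 runs 5 units, time = 10
  J3 runs 5 units, time = 15
  J4 runs 5 units, time = 20
  J1 runs 5 units, time = 25
  J2 runs 4 units, time = 29
  J3 runs 5 units, time = 34
  J1 runs 2 units, time = 36
  J3 runs 4 units, time = 40
Finish times: [36, 29, 40, 20]
Average turnaround = 125/4 = 31.25

31.25


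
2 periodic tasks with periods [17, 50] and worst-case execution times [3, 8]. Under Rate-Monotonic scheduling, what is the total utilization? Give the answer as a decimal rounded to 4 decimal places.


Compute individual utilizations (exact fractions):
  Task 1: C/T = 3/17 (approx. 0.1765)
  Task 2: C/T = 8/50 = 4/25 (approx. 0.16)
Total utilization U = 3/17 + 4/25 = 143/425
Rounded to 4 decimal places: U = 0.3365
RM (Liu & Layland) bound for 2 tasks = 0.828427; compare with U = 143/425 (approx. 0.336471)
U <= bound, so schedulable by RM sufficient condition.

0.3365


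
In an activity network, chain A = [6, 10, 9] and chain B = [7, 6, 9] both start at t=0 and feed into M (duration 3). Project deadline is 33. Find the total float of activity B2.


Forward pass: ES(B2) = sum of predecessors on chain B = 7
EF = ES + duration = 7 + 6 = 13
Backward pass: LF(M) = deadline = 33; LS(M) = 33 - 3 = 30
LF(B2) = LS(M) - sum(successors on chain B) = 30 - 9 = 21
LS = LF - duration = 21 - 6 = 15
Total float = LS - ES = 15 - 7 = 8

8


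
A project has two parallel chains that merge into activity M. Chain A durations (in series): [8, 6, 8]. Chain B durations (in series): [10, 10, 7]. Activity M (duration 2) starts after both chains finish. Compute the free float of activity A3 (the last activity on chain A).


ES(A3) = sum of predecessors on chain A = 14
EF(A3) = ES + duration = 14 + 8 = 22
Successor of A3 is M. ES(M) = max(sum(A), sum(B)) = max(22, 27) = 27
Free float = ES(successor) - EF(current) = 27 - 22 = 5

5


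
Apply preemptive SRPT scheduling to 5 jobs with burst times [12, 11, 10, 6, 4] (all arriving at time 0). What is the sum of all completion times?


Since all jobs arrive at t=0, SRPT equals SPT ordering.
SPT order: [4, 6, 10, 11, 12]
Completion times:
  Job 1: p=4, C=4
  Job 2: p=6, C=10
  Job 3: p=10, C=20
  Job 4: p=11, C=31
  Job 5: p=12, C=43
Total completion time = 4 + 10 + 20 + 31 + 43 = 108

108


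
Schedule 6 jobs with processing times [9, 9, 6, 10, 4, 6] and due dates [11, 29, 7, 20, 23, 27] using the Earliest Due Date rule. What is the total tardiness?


Sort by due date (EDD order): [(6, 7), (9, 11), (10, 20), (4, 23), (6, 27), (9, 29)]
Compute completion times and tardiness:
  Job 1: p=6, d=7, C=6, tardiness=max(0,6-7)=0
  Job 2: p=9, d=11, C=15, tardiness=max(0,15-11)=4
  Job 3: p=10, d=20, C=25, tardiness=max(0,25-20)=5
  Job 4: p=4, d=23, C=29, tardiness=max(0,29-23)=6
  Job 5: p=6, d=27, C=35, tardiness=max(0,35-27)=8
  Job 6: p=9, d=29, C=44, tardiness=max(0,44-29)=15
Total tardiness = 38

38


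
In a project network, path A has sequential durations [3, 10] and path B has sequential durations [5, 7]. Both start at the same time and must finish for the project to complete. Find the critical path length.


Path A total = 3 + 10 = 13
Path B total = 5 + 7 = 12
Critical path = longest path = max(13, 12) = 13

13


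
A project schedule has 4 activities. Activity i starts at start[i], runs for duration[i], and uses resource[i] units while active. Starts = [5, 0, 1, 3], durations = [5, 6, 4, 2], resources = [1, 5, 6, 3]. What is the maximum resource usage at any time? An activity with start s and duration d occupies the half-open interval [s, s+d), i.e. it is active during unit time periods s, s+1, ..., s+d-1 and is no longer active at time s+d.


Each activity i is active on [start_i, start_i + duration_i).
Compute total resource usage per time slot:
  t=0: active resources = [5], total = 5
  t=1: active resources = [5, 6], total = 11
  t=2: active resources = [5, 6], total = 11
  t=3: active resources = [5, 6, 3], total = 14
  t=4: active resources = [5, 6, 3], total = 14
  t=5: active resources = [1, 5], total = 6
  t=6: active resources = [1], total = 1
  t=7: active resources = [1], total = 1
  t=8: active resources = [1], total = 1
  t=9: active resources = [1], total = 1
Peak resource demand = 14

14


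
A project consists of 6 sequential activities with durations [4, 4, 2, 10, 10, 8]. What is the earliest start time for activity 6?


Activity 6 starts after activities 1 through 5 complete.
Predecessor durations: [4, 4, 2, 10, 10]
ES = 4 + 4 + 2 + 10 + 10 = 30

30


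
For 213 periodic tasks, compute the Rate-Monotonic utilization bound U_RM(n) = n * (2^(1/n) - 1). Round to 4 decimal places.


Compute 2^(1/213) = 1.0032595128
Subtract 1: 1.0032595128 - 1 = 0.0032595128
Multiply by n: 213 * 0.0032595128 = 0.6942762264
Round to 4 dp: 0.6943

0.6943


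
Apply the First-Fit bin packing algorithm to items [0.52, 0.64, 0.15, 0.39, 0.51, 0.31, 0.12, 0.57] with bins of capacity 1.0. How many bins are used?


Place items sequentially using First-Fit:
  Item 0.52 -> new Bin 1
  Item 0.64 -> new Bin 2
  Item 0.15 -> Bin 1 (now 0.67)
  Item 0.39 -> new Bin 3
  Item 0.51 -> Bin 3 (now 0.9)
  Item 0.31 -> Bin 1 (now 0.98)
  Item 0.12 -> Bin 2 (now 0.76)
  Item 0.57 -> new Bin 4
Total bins used = 4

4


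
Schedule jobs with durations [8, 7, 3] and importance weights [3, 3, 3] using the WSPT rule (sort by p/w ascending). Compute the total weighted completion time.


Compute p/w ratios and sort ascending (WSPT): [(3, 3), (7, 3), (8, 3)]
Compute weighted completion times:
  Job (p=3,w=3): C=3, w*C=3*3=9
  Job (p=7,w=3): C=10, w*C=3*10=30
  Job (p=8,w=3): C=18, w*C=3*18=54
Total weighted completion time = 93

93


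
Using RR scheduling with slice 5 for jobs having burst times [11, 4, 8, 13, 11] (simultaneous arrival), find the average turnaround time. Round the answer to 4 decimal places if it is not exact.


Time quantum = 5
Execution trace:
  J1 runs 5 units, time = 5
  J2 runs 4 units, time = 9
  J3 runs 5 units, time = 14
  J4 runs 5 units, time = 19
  J5 runs 5 units, time = 24
  J1 runs 5 units, time = 29
  J3 runs 3 units, time = 32
  J4 runs 5 units, time = 37
  J5 runs 5 units, time = 42
  J1 runs 1 units, time = 43
  J4 runs 3 units, time = 46
  J5 runs 1 units, time = 47
Finish times: [43, 9, 32, 46, 47]
Average turnaround = 177/5 = 35.4

35.4


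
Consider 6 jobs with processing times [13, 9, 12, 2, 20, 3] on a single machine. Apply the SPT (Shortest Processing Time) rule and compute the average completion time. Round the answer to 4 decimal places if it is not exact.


Sort jobs by processing time (SPT order): [2, 3, 9, 12, 13, 20]
Compute completion times sequentially:
  Job 1: processing = 2, completes at 2
  Job 2: processing = 3, completes at 5
  Job 3: processing = 9, completes at 14
  Job 4: processing = 12, completes at 26
  Job 5: processing = 13, completes at 39
  Job 6: processing = 20, completes at 59
Sum of completion times = 145
Average completion time = 145/6 = 24.1667

24.1667


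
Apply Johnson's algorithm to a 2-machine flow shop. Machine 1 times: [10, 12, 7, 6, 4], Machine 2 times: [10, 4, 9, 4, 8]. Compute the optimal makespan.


Apply Johnson's rule:
  Group 1 (a <= b): [(5, 4, 8), (3, 7, 9), (1, 10, 10)]
  Group 2 (a > b): [(2, 12, 4), (4, 6, 4)]
Optimal job order: [5, 3, 1, 2, 4]
Schedule:
  Job 5: M1 done at 4, M2 done at 12
  Job 3: M1 done at 11, M2 done at 21
  Job 1: M1 done at 21, M2 done at 31
  Job 2: M1 done at 33, M2 done at 37
  Job 4: M1 done at 39, M2 done at 43
Makespan = 43

43


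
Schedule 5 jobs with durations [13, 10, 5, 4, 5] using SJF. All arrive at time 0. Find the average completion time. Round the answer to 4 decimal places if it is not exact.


SJF order (ascending): [4, 5, 5, 10, 13]
Completion times:
  Job 1: burst=4, C=4
  Job 2: burst=5, C=9
  Job 3: burst=5, C=14
  Job 4: burst=10, C=24
  Job 5: burst=13, C=37
Average completion = 88/5 = 17.6

17.6


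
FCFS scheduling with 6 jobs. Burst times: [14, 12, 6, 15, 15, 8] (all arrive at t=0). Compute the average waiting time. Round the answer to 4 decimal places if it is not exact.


FCFS order (as given): [14, 12, 6, 15, 15, 8]
Waiting times:
  Job 1: wait = 0
  Job 2: wait = 14
  Job 3: wait = 26
  Job 4: wait = 32
  Job 5: wait = 47
  Job 6: wait = 62
Sum of waiting times = 181
Average waiting time = 181/6 = 30.1667

30.1667


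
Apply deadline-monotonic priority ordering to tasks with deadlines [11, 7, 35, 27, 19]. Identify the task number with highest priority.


Sort tasks by relative deadline (ascending):
  Task 2: deadline = 7
  Task 1: deadline = 11
  Task 5: deadline = 19
  Task 4: deadline = 27
  Task 3: deadline = 35
Priority order (highest first): [2, 1, 5, 4, 3]
Highest priority task = 2

2


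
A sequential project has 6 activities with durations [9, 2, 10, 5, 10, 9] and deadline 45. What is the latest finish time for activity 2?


LF(activity 2) = deadline - sum of successor durations
Successors: activities 3 through 6 with durations [10, 5, 10, 9]
Sum of successor durations = 34
LF = 45 - 34 = 11

11


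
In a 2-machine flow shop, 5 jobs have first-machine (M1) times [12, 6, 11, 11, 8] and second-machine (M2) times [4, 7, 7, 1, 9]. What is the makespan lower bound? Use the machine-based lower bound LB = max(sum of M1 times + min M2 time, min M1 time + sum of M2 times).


LB1 = sum(M1 times) + min(M2 times) = 48 + 1 = 49
LB2 = min(M1 times) + sum(M2 times) = 6 + 28 = 34
Lower bound = max(LB1, LB2) = max(49, 34) = 49

49


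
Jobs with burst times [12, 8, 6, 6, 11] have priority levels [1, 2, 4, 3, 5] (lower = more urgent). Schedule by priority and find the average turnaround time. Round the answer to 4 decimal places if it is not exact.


Sort by priority (ascending = highest first):
Order: [(1, 12), (2, 8), (3, 6), (4, 6), (5, 11)]
Completion times:
  Priority 1, burst=12, C=12
  Priority 2, burst=8, C=20
  Priority 3, burst=6, C=26
  Priority 4, burst=6, C=32
  Priority 5, burst=11, C=43
Average turnaround = 133/5 = 26.6

26.6


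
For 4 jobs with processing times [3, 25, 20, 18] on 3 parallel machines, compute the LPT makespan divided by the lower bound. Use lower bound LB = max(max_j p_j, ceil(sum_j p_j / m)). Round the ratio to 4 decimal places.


LPT order: [25, 20, 18, 3]
Machine loads after assignment: [25, 20, 21]
LPT makespan = 25
Lower bound = max(max_job, ceil(total/3)) = max(25, 22) = 25
Ratio = 25 / 25 = 1.0

1.0


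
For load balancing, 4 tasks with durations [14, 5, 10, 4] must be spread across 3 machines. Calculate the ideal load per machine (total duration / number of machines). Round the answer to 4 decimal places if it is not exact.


Total processing time = 14 + 5 + 10 + 4 = 33
Number of machines = 3
Ideal balanced load = 33 / 3 = 11.0

11.0


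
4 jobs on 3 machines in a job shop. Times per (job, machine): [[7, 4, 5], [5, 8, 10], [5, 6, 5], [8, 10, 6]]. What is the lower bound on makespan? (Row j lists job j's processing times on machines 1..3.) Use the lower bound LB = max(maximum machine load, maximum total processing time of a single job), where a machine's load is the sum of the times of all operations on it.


Machine loads:
  Machine 1: 7 + 5 + 5 + 8 = 25
  Machine 2: 4 + 8 + 6 + 10 = 28
  Machine 3: 5 + 10 + 5 + 6 = 26
Max machine load = 28
Job totals:
  Job 1: 16
  Job 2: 23
  Job 3: 16
  Job 4: 24
Max job total = 24
Lower bound = max(28, 24) = 28

28


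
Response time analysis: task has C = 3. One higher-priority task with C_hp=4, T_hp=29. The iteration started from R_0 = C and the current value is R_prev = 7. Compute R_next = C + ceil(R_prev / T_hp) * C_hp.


R_next = C + ceil(R_prev / T_hp) * C_hp
ceil(7 / 29) = ceil(0.2414) = 1
Interference = 1 * 4 = 4
R_next = 3 + 4 = 7
R_next = R_prev, so the iteration has converged (response time = 7).

7


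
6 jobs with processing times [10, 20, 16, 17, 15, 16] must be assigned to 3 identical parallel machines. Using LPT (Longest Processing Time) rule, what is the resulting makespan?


Sort jobs in decreasing order (LPT): [20, 17, 16, 16, 15, 10]
Assign each job to the least loaded machine:
  Machine 1: jobs [20, 10], load = 30
  Machine 2: jobs [17, 15], load = 32
  Machine 3: jobs [16, 16], load = 32
Makespan = max load = 32

32


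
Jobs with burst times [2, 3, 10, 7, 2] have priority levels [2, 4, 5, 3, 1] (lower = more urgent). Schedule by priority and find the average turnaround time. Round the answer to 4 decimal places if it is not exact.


Sort by priority (ascending = highest first):
Order: [(1, 2), (2, 2), (3, 7), (4, 3), (5, 10)]
Completion times:
  Priority 1, burst=2, C=2
  Priority 2, burst=2, C=4
  Priority 3, burst=7, C=11
  Priority 4, burst=3, C=14
  Priority 5, burst=10, C=24
Average turnaround = 55/5 = 11.0

11.0


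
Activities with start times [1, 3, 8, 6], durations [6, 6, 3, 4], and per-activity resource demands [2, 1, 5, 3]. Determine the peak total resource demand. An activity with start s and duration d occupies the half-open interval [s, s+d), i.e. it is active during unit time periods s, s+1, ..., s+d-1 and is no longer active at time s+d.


Each activity i is active on [start_i, start_i + duration_i).
Compute total resource usage per time slot:
  t=0: active resources = [], total = 0
  t=1: active resources = [2], total = 2
  t=2: active resources = [2], total = 2
  t=3: active resources = [2, 1], total = 3
  t=4: active resources = [2, 1], total = 3
  t=5: active resources = [2, 1], total = 3
  t=6: active resources = [2, 1, 3], total = 6
  t=7: active resources = [1, 3], total = 4
  t=8: active resources = [1, 5, 3], total = 9
  t=9: active resources = [5, 3], total = 8
  t=10: active resources = [5], total = 5
Peak resource demand = 9

9


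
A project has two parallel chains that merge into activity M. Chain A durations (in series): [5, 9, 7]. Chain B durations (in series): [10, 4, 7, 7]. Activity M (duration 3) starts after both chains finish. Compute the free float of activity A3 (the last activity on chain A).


ES(A3) = sum of predecessors on chain A = 14
EF(A3) = ES + duration = 14 + 7 = 21
Successor of A3 is M. ES(M) = max(sum(A), sum(B)) = max(21, 28) = 28
Free float = ES(successor) - EF(current) = 28 - 21 = 7

7


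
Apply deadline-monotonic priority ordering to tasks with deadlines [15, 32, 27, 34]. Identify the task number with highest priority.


Sort tasks by relative deadline (ascending):
  Task 1: deadline = 15
  Task 3: deadline = 27
  Task 2: deadline = 32
  Task 4: deadline = 34
Priority order (highest first): [1, 3, 2, 4]
Highest priority task = 1

1


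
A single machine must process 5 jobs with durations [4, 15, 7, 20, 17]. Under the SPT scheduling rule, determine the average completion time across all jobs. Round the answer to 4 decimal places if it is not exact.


Sort jobs by processing time (SPT order): [4, 7, 15, 17, 20]
Compute completion times sequentially:
  Job 1: processing = 4, completes at 4
  Job 2: processing = 7, completes at 11
  Job 3: processing = 15, completes at 26
  Job 4: processing = 17, completes at 43
  Job 5: processing = 20, completes at 63
Sum of completion times = 147
Average completion time = 147/5 = 29.4

29.4


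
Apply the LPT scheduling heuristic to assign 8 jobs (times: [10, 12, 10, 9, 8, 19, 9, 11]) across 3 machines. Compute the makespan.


Sort jobs in decreasing order (LPT): [19, 12, 11, 10, 10, 9, 9, 8]
Assign each job to the least loaded machine:
  Machine 1: jobs [19, 9], load = 28
  Machine 2: jobs [12, 10, 8], load = 30
  Machine 3: jobs [11, 10, 9], load = 30
Makespan = max load = 30

30


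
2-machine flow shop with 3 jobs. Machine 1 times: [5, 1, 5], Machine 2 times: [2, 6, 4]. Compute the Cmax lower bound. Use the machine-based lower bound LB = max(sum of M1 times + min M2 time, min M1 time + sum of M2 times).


LB1 = sum(M1 times) + min(M2 times) = 11 + 2 = 13
LB2 = min(M1 times) + sum(M2 times) = 1 + 12 = 13
Lower bound = max(LB1, LB2) = max(13, 13) = 13

13


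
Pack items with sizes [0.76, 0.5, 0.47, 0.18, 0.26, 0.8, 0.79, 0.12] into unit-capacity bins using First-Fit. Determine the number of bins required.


Place items sequentially using First-Fit:
  Item 0.76 -> new Bin 1
  Item 0.5 -> new Bin 2
  Item 0.47 -> Bin 2 (now 0.97)
  Item 0.18 -> Bin 1 (now 0.94)
  Item 0.26 -> new Bin 3
  Item 0.8 -> new Bin 4
  Item 0.79 -> new Bin 5
  Item 0.12 -> Bin 3 (now 0.38)
Total bins used = 5

5


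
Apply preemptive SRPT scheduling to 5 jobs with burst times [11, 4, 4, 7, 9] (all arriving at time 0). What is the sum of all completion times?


Since all jobs arrive at t=0, SRPT equals SPT ordering.
SPT order: [4, 4, 7, 9, 11]
Completion times:
  Job 1: p=4, C=4
  Job 2: p=4, C=8
  Job 3: p=7, C=15
  Job 4: p=9, C=24
  Job 5: p=11, C=35
Total completion time = 4 + 8 + 15 + 24 + 35 = 86

86


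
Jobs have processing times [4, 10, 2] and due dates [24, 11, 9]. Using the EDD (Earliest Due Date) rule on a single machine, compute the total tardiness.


Sort by due date (EDD order): [(2, 9), (10, 11), (4, 24)]
Compute completion times and tardiness:
  Job 1: p=2, d=9, C=2, tardiness=max(0,2-9)=0
  Job 2: p=10, d=11, C=12, tardiness=max(0,12-11)=1
  Job 3: p=4, d=24, C=16, tardiness=max(0,16-24)=0
Total tardiness = 1

1


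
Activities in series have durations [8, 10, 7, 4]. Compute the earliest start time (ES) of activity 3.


Activity 3 starts after activities 1 through 2 complete.
Predecessor durations: [8, 10]
ES = 8 + 10 = 18

18


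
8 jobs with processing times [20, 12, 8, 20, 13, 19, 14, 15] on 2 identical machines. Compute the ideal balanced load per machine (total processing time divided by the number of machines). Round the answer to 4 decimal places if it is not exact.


Total processing time = 20 + 12 + 8 + 20 + 13 + 19 + 14 + 15 = 121
Number of machines = 2
Ideal balanced load = 121 / 2 = 60.5

60.5


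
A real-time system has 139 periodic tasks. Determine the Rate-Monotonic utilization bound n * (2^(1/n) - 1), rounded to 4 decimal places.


Compute 2^(1/139) = 1.0049991245
Subtract 1: 1.0049991245 - 1 = 0.0049991245
Multiply by n: 139 * 0.0049991245 = 0.6948783055
Round to 4 dp: 0.6949

0.6949


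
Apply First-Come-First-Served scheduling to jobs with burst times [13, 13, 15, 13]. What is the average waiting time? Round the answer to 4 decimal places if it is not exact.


FCFS order (as given): [13, 13, 15, 13]
Waiting times:
  Job 1: wait = 0
  Job 2: wait = 13
  Job 3: wait = 26
  Job 4: wait = 41
Sum of waiting times = 80
Average waiting time = 80/4 = 20.0

20.0


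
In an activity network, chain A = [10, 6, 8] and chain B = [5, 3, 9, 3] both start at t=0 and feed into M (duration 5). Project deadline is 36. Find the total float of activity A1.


Forward pass: ES(A1) = sum of predecessors on chain A = 0
EF = ES + duration = 0 + 10 = 10
Backward pass: LF(M) = deadline = 36; LS(M) = 36 - 5 = 31
LF(A1) = LS(M) - sum(successors on chain A) = 31 - 14 = 17
LS = LF - duration = 17 - 10 = 7
Total float = LS - ES = 7 - 0 = 7

7


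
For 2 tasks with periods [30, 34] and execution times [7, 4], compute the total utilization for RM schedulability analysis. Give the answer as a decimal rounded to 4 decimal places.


Compute individual utilizations (exact fractions):
  Task 1: C/T = 7/30 (approx. 0.2333)
  Task 2: C/T = 4/34 = 2/17 (approx. 0.1176)
Total utilization U = 7/30 + 2/17 = 179/510
Rounded to 4 decimal places: U = 0.3510
RM (Liu & Layland) bound for 2 tasks = 0.828427; compare with U = 179/510 (approx. 0.350980)
U <= bound, so schedulable by RM sufficient condition.

0.3510


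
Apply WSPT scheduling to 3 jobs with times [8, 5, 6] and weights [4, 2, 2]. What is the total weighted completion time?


Compute p/w ratios and sort ascending (WSPT): [(8, 4), (5, 2), (6, 2)]
Compute weighted completion times:
  Job (p=8,w=4): C=8, w*C=4*8=32
  Job (p=5,w=2): C=13, w*C=2*13=26
  Job (p=6,w=2): C=19, w*C=2*19=38
Total weighted completion time = 96

96


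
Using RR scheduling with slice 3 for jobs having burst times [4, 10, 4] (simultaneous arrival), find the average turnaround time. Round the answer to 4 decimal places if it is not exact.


Time quantum = 3
Execution trace:
  J1 runs 3 units, time = 3
  J2 runs 3 units, time = 6
  J3 runs 3 units, time = 9
  J1 runs 1 units, time = 10
  J2 runs 3 units, time = 13
  J3 runs 1 units, time = 14
  J2 runs 3 units, time = 17
  J2 runs 1 units, time = 18
Finish times: [10, 18, 14]
Average turnaround = 42/3 = 14.0

14.0


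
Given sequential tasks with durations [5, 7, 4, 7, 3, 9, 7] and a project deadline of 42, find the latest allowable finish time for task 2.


LF(activity 2) = deadline - sum of successor durations
Successors: activities 3 through 7 with durations [4, 7, 3, 9, 7]
Sum of successor durations = 30
LF = 42 - 30 = 12

12


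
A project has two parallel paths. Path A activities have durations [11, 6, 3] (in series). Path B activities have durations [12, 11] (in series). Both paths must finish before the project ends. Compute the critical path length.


Path A total = 11 + 6 + 3 = 20
Path B total = 12 + 11 = 23
Critical path = longest path = max(20, 23) = 23

23


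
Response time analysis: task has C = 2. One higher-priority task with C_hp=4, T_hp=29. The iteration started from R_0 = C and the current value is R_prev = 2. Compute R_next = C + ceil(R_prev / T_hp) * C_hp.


R_next = C + ceil(R_prev / T_hp) * C_hp
ceil(2 / 29) = ceil(0.069) = 1
Interference = 1 * 4 = 4
R_next = 2 + 4 = 6

6


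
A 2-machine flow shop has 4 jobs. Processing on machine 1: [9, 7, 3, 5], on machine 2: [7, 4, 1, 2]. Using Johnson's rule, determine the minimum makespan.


Apply Johnson's rule:
  Group 1 (a <= b): []
  Group 2 (a > b): [(1, 9, 7), (2, 7, 4), (4, 5, 2), (3, 3, 1)]
Optimal job order: [1, 2, 4, 3]
Schedule:
  Job 1: M1 done at 9, M2 done at 16
  Job 2: M1 done at 16, M2 done at 20
  Job 4: M1 done at 21, M2 done at 23
  Job 3: M1 done at 24, M2 done at 25
Makespan = 25

25


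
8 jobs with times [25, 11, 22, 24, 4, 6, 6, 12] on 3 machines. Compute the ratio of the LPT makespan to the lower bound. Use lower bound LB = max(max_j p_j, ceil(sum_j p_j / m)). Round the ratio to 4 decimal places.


LPT order: [25, 24, 22, 12, 11, 6, 6, 4]
Machine loads after assignment: [37, 35, 38]
LPT makespan = 38
Lower bound = max(max_job, ceil(total/3)) = max(25, 37) = 37
Ratio = 38 / 37 = 1.027

1.027


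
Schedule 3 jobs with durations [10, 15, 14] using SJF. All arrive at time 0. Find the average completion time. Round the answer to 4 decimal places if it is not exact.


SJF order (ascending): [10, 14, 15]
Completion times:
  Job 1: burst=10, C=10
  Job 2: burst=14, C=24
  Job 3: burst=15, C=39
Average completion = 73/3 = 24.3333

24.3333


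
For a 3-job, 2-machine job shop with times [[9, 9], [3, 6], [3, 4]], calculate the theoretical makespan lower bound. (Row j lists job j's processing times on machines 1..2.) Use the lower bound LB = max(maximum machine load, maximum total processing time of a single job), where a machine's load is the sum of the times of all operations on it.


Machine loads:
  Machine 1: 9 + 3 + 3 = 15
  Machine 2: 9 + 6 + 4 = 19
Max machine load = 19
Job totals:
  Job 1: 18
  Job 2: 9
  Job 3: 7
Max job total = 18
Lower bound = max(19, 18) = 19

19


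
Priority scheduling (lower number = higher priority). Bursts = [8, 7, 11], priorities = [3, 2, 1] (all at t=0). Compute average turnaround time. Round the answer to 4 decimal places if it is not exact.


Sort by priority (ascending = highest first):
Order: [(1, 11), (2, 7), (3, 8)]
Completion times:
  Priority 1, burst=11, C=11
  Priority 2, burst=7, C=18
  Priority 3, burst=8, C=26
Average turnaround = 55/3 = 18.3333

18.3333


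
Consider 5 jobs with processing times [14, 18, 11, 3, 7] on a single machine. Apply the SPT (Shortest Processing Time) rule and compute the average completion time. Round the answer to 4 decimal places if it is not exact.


Sort jobs by processing time (SPT order): [3, 7, 11, 14, 18]
Compute completion times sequentially:
  Job 1: processing = 3, completes at 3
  Job 2: processing = 7, completes at 10
  Job 3: processing = 11, completes at 21
  Job 4: processing = 14, completes at 35
  Job 5: processing = 18, completes at 53
Sum of completion times = 122
Average completion time = 122/5 = 24.4

24.4


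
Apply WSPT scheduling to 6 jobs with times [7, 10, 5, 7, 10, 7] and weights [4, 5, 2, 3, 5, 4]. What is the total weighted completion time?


Compute p/w ratios and sort ascending (WSPT): [(7, 4), (7, 4), (10, 5), (10, 5), (7, 3), (5, 2)]
Compute weighted completion times:
  Job (p=7,w=4): C=7, w*C=4*7=28
  Job (p=7,w=4): C=14, w*C=4*14=56
  Job (p=10,w=5): C=24, w*C=5*24=120
  Job (p=10,w=5): C=34, w*C=5*34=170
  Job (p=7,w=3): C=41, w*C=3*41=123
  Job (p=5,w=2): C=46, w*C=2*46=92
Total weighted completion time = 589

589


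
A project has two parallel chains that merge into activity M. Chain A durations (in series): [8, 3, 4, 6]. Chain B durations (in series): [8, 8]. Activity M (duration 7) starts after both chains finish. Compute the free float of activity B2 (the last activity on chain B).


ES(B2) = sum of predecessors on chain B = 8
EF(B2) = ES + duration = 8 + 8 = 16
Successor of B2 is M. ES(M) = max(sum(A), sum(B)) = max(21, 16) = 21
Free float = ES(successor) - EF(current) = 21 - 16 = 5

5


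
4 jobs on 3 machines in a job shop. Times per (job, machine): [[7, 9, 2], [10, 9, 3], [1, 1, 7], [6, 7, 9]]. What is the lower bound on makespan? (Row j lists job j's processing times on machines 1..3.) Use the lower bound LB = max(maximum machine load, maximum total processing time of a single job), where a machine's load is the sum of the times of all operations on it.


Machine loads:
  Machine 1: 7 + 10 + 1 + 6 = 24
  Machine 2: 9 + 9 + 1 + 7 = 26
  Machine 3: 2 + 3 + 7 + 9 = 21
Max machine load = 26
Job totals:
  Job 1: 18
  Job 2: 22
  Job 3: 9
  Job 4: 22
Max job total = 22
Lower bound = max(26, 22) = 26

26


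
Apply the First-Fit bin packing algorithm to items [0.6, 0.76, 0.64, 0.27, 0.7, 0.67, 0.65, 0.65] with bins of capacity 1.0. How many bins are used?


Place items sequentially using First-Fit:
  Item 0.6 -> new Bin 1
  Item 0.76 -> new Bin 2
  Item 0.64 -> new Bin 3
  Item 0.27 -> Bin 1 (now 0.87)
  Item 0.7 -> new Bin 4
  Item 0.67 -> new Bin 5
  Item 0.65 -> new Bin 6
  Item 0.65 -> new Bin 7
Total bins used = 7

7


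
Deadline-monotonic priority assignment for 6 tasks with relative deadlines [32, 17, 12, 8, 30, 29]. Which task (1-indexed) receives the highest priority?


Sort tasks by relative deadline (ascending):
  Task 4: deadline = 8
  Task 3: deadline = 12
  Task 2: deadline = 17
  Task 6: deadline = 29
  Task 5: deadline = 30
  Task 1: deadline = 32
Priority order (highest first): [4, 3, 2, 6, 5, 1]
Highest priority task = 4

4


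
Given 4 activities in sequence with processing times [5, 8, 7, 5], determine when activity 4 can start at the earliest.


Activity 4 starts after activities 1 through 3 complete.
Predecessor durations: [5, 8, 7]
ES = 5 + 8 + 7 = 20

20


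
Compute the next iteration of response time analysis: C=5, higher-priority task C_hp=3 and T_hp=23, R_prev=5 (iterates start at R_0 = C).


R_next = C + ceil(R_prev / T_hp) * C_hp
ceil(5 / 23) = ceil(0.2174) = 1
Interference = 1 * 3 = 3
R_next = 5 + 3 = 8

8


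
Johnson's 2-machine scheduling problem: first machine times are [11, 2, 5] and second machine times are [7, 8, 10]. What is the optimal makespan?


Apply Johnson's rule:
  Group 1 (a <= b): [(2, 2, 8), (3, 5, 10)]
  Group 2 (a > b): [(1, 11, 7)]
Optimal job order: [2, 3, 1]
Schedule:
  Job 2: M1 done at 2, M2 done at 10
  Job 3: M1 done at 7, M2 done at 20
  Job 1: M1 done at 18, M2 done at 27
Makespan = 27

27


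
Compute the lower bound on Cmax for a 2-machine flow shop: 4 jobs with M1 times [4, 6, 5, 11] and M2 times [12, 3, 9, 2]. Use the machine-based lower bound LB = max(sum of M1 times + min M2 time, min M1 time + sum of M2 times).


LB1 = sum(M1 times) + min(M2 times) = 26 + 2 = 28
LB2 = min(M1 times) + sum(M2 times) = 4 + 26 = 30
Lower bound = max(LB1, LB2) = max(28, 30) = 30

30


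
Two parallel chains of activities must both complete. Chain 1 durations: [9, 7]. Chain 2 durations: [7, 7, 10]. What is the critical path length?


Path A total = 9 + 7 = 16
Path B total = 7 + 7 + 10 = 24
Critical path = longest path = max(16, 24) = 24

24


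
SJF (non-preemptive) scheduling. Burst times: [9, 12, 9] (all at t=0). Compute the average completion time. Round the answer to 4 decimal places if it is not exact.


SJF order (ascending): [9, 9, 12]
Completion times:
  Job 1: burst=9, C=9
  Job 2: burst=9, C=18
  Job 3: burst=12, C=30
Average completion = 57/3 = 19.0

19.0


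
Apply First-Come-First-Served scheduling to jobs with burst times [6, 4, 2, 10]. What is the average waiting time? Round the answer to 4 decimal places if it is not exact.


FCFS order (as given): [6, 4, 2, 10]
Waiting times:
  Job 1: wait = 0
  Job 2: wait = 6
  Job 3: wait = 10
  Job 4: wait = 12
Sum of waiting times = 28
Average waiting time = 28/4 = 7.0

7.0


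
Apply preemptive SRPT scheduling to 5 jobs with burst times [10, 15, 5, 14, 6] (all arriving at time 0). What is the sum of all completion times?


Since all jobs arrive at t=0, SRPT equals SPT ordering.
SPT order: [5, 6, 10, 14, 15]
Completion times:
  Job 1: p=5, C=5
  Job 2: p=6, C=11
  Job 3: p=10, C=21
  Job 4: p=14, C=35
  Job 5: p=15, C=50
Total completion time = 5 + 11 + 21 + 35 + 50 = 122

122


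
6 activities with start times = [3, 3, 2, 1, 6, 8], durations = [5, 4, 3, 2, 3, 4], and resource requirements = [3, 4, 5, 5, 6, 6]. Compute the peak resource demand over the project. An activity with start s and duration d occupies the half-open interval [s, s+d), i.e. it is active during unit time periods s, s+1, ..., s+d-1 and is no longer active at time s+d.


Each activity i is active on [start_i, start_i + duration_i).
Compute total resource usage per time slot:
  t=0: active resources = [], total = 0
  t=1: active resources = [5], total = 5
  t=2: active resources = [5, 5], total = 10
  t=3: active resources = [3, 4, 5], total = 12
  t=4: active resources = [3, 4, 5], total = 12
  t=5: active resources = [3, 4], total = 7
  t=6: active resources = [3, 4, 6], total = 13
  t=7: active resources = [3, 6], total = 9
  t=8: active resources = [6, 6], total = 12
  t=9: active resources = [6], total = 6
  t=10: active resources = [6], total = 6
  t=11: active resources = [6], total = 6
Peak resource demand = 13

13


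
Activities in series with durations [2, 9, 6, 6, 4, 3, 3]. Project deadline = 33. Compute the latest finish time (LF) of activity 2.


LF(activity 2) = deadline - sum of successor durations
Successors: activities 3 through 7 with durations [6, 6, 4, 3, 3]
Sum of successor durations = 22
LF = 33 - 22 = 11

11


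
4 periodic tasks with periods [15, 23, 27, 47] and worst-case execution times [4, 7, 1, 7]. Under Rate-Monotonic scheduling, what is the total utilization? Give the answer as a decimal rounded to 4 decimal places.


Compute individual utilizations (exact fractions):
  Task 1: C/T = 4/15 (approx. 0.2667)
  Task 2: C/T = 7/23 (approx. 0.3043)
  Task 3: C/T = 1/27 (approx. 0.037)
  Task 4: C/T = 7/47 (approx. 0.1489)
Total utilization U = 4/15 + 7/23 + 1/27 + 7/47 = 110471/145935
Rounded to 4 decimal places: U = 0.7570
RM (Liu & Layland) bound for 4 tasks = 0.756828; compare with U = 110471/145935 (approx. 0.756988)
bound < U <= 1, so the RM sufficient condition is not met (inconclusive; an exact test such as response-time analysis is needed).

0.7570


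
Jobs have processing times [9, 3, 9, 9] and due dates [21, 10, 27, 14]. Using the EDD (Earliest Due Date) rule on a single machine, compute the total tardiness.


Sort by due date (EDD order): [(3, 10), (9, 14), (9, 21), (9, 27)]
Compute completion times and tardiness:
  Job 1: p=3, d=10, C=3, tardiness=max(0,3-10)=0
  Job 2: p=9, d=14, C=12, tardiness=max(0,12-14)=0
  Job 3: p=9, d=21, C=21, tardiness=max(0,21-21)=0
  Job 4: p=9, d=27, C=30, tardiness=max(0,30-27)=3
Total tardiness = 3

3


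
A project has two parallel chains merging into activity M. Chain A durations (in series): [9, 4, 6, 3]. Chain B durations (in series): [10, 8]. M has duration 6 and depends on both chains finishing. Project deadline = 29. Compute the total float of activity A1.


Forward pass: ES(A1) = sum of predecessors on chain A = 0
EF = ES + duration = 0 + 9 = 9
Backward pass: LF(M) = deadline = 29; LS(M) = 29 - 6 = 23
LF(A1) = LS(M) - sum(successors on chain A) = 23 - 13 = 10
LS = LF - duration = 10 - 9 = 1
Total float = LS - ES = 1 - 0 = 1

1


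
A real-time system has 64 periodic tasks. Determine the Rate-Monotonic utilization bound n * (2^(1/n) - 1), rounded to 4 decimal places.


Compute 2^(1/64) = 1.0108892861
Subtract 1: 1.0108892861 - 1 = 0.0108892861
Multiply by n: 64 * 0.0108892861 = 0.6969143104
Round to 4 dp: 0.6969

0.6969


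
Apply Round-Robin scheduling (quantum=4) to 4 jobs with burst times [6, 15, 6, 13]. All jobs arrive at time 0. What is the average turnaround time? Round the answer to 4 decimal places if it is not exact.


Time quantum = 4
Execution trace:
  J1 runs 4 units, time = 4
  J2 runs 4 units, time = 8
  J3 runs 4 units, time = 12
  J4 runs 4 units, time = 16
  J1 runs 2 units, time = 18
  J2 runs 4 units, time = 22
  J3 runs 2 units, time = 24
  J4 runs 4 units, time = 28
  J2 runs 4 units, time = 32
  J4 runs 4 units, time = 36
  J2 runs 3 units, time = 39
  J4 runs 1 units, time = 40
Finish times: [18, 39, 24, 40]
Average turnaround = 121/4 = 30.25

30.25


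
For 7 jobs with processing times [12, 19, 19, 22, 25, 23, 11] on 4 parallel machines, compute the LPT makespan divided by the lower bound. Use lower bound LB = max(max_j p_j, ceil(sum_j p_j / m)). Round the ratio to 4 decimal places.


LPT order: [25, 23, 22, 19, 19, 12, 11]
Machine loads after assignment: [25, 34, 34, 38]
LPT makespan = 38
Lower bound = max(max_job, ceil(total/4)) = max(25, 33) = 33
Ratio = 38 / 33 = 1.1515

1.1515


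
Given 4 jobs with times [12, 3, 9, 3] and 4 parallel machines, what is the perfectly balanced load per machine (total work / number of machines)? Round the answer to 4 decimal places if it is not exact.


Total processing time = 12 + 3 + 9 + 3 = 27
Number of machines = 4
Ideal balanced load = 27 / 4 = 6.75

6.75


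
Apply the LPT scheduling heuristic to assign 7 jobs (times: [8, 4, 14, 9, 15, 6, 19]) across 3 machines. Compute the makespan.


Sort jobs in decreasing order (LPT): [19, 15, 14, 9, 8, 6, 4]
Assign each job to the least loaded machine:
  Machine 1: jobs [19, 6], load = 25
  Machine 2: jobs [15, 8, 4], load = 27
  Machine 3: jobs [14, 9], load = 23
Makespan = max load = 27

27


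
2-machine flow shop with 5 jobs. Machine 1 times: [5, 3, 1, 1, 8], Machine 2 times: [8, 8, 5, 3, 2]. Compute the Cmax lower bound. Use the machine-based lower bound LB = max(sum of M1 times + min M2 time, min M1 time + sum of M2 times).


LB1 = sum(M1 times) + min(M2 times) = 18 + 2 = 20
LB2 = min(M1 times) + sum(M2 times) = 1 + 26 = 27
Lower bound = max(LB1, LB2) = max(20, 27) = 27

27


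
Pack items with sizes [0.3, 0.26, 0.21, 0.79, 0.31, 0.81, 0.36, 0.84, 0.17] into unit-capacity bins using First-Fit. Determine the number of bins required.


Place items sequentially using First-Fit:
  Item 0.3 -> new Bin 1
  Item 0.26 -> Bin 1 (now 0.56)
  Item 0.21 -> Bin 1 (now 0.77)
  Item 0.79 -> new Bin 2
  Item 0.31 -> new Bin 3
  Item 0.81 -> new Bin 4
  Item 0.36 -> Bin 3 (now 0.67)
  Item 0.84 -> new Bin 5
  Item 0.17 -> Bin 1 (now 0.94)
Total bins used = 5

5


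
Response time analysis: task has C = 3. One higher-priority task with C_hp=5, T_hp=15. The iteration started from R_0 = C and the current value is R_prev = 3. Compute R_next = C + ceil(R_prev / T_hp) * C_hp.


R_next = C + ceil(R_prev / T_hp) * C_hp
ceil(3 / 15) = ceil(0.2) = 1
Interference = 1 * 5 = 5
R_next = 3 + 5 = 8

8
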